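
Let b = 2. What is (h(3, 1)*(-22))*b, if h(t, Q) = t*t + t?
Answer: -528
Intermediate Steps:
h(t, Q) = t + t² (h(t, Q) = t² + t = t + t²)
(h(3, 1)*(-22))*b = ((3*(1 + 3))*(-22))*2 = ((3*4)*(-22))*2 = (12*(-22))*2 = -264*2 = -528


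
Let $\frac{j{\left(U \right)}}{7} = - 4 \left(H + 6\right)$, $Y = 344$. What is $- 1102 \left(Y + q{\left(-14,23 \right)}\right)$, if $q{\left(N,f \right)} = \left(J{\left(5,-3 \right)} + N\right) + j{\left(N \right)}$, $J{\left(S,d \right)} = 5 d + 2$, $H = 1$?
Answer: $-133342$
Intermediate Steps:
$J{\left(S,d \right)} = 2 + 5 d$
$j{\left(U \right)} = -196$ ($j{\left(U \right)} = 7 \left(- 4 \left(1 + 6\right)\right) = 7 \left(\left(-4\right) 7\right) = 7 \left(-28\right) = -196$)
$q{\left(N,f \right)} = -209 + N$ ($q{\left(N,f \right)} = \left(\left(2 + 5 \left(-3\right)\right) + N\right) - 196 = \left(\left(2 - 15\right) + N\right) - 196 = \left(-13 + N\right) - 196 = -209 + N$)
$- 1102 \left(Y + q{\left(-14,23 \right)}\right) = - 1102 \left(344 - 223\right) = \left(-1102\right) 121 = -133342$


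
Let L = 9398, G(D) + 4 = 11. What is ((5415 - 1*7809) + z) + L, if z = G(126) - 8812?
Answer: -1801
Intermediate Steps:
G(D) = 7 (G(D) = -4 + 11 = 7)
z = -8805 (z = 7 - 8812 = -8805)
((5415 - 1*7809) + z) + L = ((5415 - 1*7809) - 8805) + 9398 = ((5415 - 7809) - 8805) + 9398 = (-2394 - 8805) + 9398 = -11199 + 9398 = -1801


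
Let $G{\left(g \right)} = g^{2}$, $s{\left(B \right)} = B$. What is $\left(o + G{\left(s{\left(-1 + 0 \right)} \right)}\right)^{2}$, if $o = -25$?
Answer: $576$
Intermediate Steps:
$\left(o + G{\left(s{\left(-1 + 0 \right)} \right)}\right)^{2} = \left(-25 + \left(-1 + 0\right)^{2}\right)^{2} = \left(-25 + \left(-1\right)^{2}\right)^{2} = \left(-25 + 1\right)^{2} = \left(-24\right)^{2} = 576$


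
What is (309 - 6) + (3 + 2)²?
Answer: 328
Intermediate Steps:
(309 - 6) + (3 + 2)² = 303 + 5² = 303 + 25 = 328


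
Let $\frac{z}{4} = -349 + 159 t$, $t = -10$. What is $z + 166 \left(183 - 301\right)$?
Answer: $-27344$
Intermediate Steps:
$z = -7756$ ($z = 4 \left(-349 + 159 \left(-10\right)\right) = 4 \left(-349 - 1590\right) = 4 \left(-1939\right) = -7756$)
$z + 166 \left(183 - 301\right) = -7756 + 166 \left(183 - 301\right) = -7756 + 166 \left(-118\right) = -7756 - 19588 = -27344$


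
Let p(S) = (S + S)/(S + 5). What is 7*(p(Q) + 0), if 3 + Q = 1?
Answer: -28/3 ≈ -9.3333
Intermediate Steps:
Q = -2 (Q = -3 + 1 = -2)
p(S) = 2*S/(5 + S) (p(S) = (2*S)/(5 + S) = 2*S/(5 + S))
7*(p(Q) + 0) = 7*(2*(-2)/(5 - 2) + 0) = 7*(2*(-2)/3 + 0) = 7*(2*(-2)*(1/3) + 0) = 7*(-4/3 + 0) = 7*(-4/3) = -28/3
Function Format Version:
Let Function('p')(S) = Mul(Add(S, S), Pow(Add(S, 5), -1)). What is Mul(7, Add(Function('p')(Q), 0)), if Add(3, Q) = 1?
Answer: Rational(-28, 3) ≈ -9.3333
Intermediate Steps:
Q = -2 (Q = Add(-3, 1) = -2)
Function('p')(S) = Mul(2, S, Pow(Add(5, S), -1)) (Function('p')(S) = Mul(Mul(2, S), Pow(Add(5, S), -1)) = Mul(2, S, Pow(Add(5, S), -1)))
Mul(7, Add(Function('p')(Q), 0)) = Mul(7, Add(Mul(2, -2, Pow(Add(5, -2), -1)), 0)) = Mul(7, Add(Mul(2, -2, Pow(3, -1)), 0)) = Mul(7, Add(Mul(2, -2, Rational(1, 3)), 0)) = Mul(7, Add(Rational(-4, 3), 0)) = Mul(7, Rational(-4, 3)) = Rational(-28, 3)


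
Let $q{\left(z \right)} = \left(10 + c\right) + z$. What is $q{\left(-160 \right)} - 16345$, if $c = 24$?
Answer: $-16471$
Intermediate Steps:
$q{\left(z \right)} = 34 + z$ ($q{\left(z \right)} = \left(10 + 24\right) + z = 34 + z$)
$q{\left(-160 \right)} - 16345 = \left(34 - 160\right) - 16345 = -126 - 16345 = -16471$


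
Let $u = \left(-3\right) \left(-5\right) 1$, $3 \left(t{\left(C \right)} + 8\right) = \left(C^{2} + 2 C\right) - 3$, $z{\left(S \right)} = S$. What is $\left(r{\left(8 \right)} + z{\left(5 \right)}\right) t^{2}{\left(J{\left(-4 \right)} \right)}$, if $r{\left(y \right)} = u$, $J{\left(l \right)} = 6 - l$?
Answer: $19220$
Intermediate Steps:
$t{\left(C \right)} = -9 + \frac{C^{2}}{3} + \frac{2 C}{3}$ ($t{\left(C \right)} = -8 + \frac{\left(C^{2} + 2 C\right) - 3}{3} = -8 + \frac{-3 + C^{2} + 2 C}{3} = -8 + \left(-1 + \frac{C^{2}}{3} + \frac{2 C}{3}\right) = -9 + \frac{C^{2}}{3} + \frac{2 C}{3}$)
$u = 15$ ($u = 15 \cdot 1 = 15$)
$r{\left(y \right)} = 15$
$\left(r{\left(8 \right)} + z{\left(5 \right)}\right) t^{2}{\left(J{\left(-4 \right)} \right)} = \left(15 + 5\right) \left(-9 + \frac{\left(6 - -4\right)^{2}}{3} + \frac{2 \left(6 - -4\right)}{3}\right)^{2} = 20 \left(-9 + \frac{\left(6 + 4\right)^{2}}{3} + \frac{2 \left(6 + 4\right)}{3}\right)^{2} = 20 \left(-9 + \frac{10^{2}}{3} + \frac{2}{3} \cdot 10\right)^{2} = 20 \left(-9 + \frac{1}{3} \cdot 100 + \frac{20}{3}\right)^{2} = 20 \left(-9 + \frac{100}{3} + \frac{20}{3}\right)^{2} = 20 \cdot 31^{2} = 20 \cdot 961 = 19220$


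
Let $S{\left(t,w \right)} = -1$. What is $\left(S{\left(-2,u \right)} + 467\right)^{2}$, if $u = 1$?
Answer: $217156$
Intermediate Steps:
$\left(S{\left(-2,u \right)} + 467\right)^{2} = \left(-1 + 467\right)^{2} = 466^{2} = 217156$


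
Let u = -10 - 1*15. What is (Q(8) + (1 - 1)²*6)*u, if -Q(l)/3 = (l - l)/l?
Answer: 0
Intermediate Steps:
u = -25 (u = -10 - 15 = -25)
Q(l) = 0 (Q(l) = -3*(l - l)/l = -0/l = -3*0 = 0)
(Q(8) + (1 - 1)²*6)*u = (0 + (1 - 1)²*6)*(-25) = (0 + 0²*6)*(-25) = (0 + 0*6)*(-25) = (0 + 0)*(-25) = 0*(-25) = 0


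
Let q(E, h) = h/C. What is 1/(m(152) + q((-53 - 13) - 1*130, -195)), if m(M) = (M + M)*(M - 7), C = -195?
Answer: 1/44081 ≈ 2.2686e-5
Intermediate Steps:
q(E, h) = -h/195 (q(E, h) = h/(-195) = h*(-1/195) = -h/195)
m(M) = 2*M*(-7 + M) (m(M) = (2*M)*(-7 + M) = 2*M*(-7 + M))
1/(m(152) + q((-53 - 13) - 1*130, -195)) = 1/(2*152*(-7 + 152) - 1/195*(-195)) = 1/(2*152*145 + 1) = 1/(44080 + 1) = 1/44081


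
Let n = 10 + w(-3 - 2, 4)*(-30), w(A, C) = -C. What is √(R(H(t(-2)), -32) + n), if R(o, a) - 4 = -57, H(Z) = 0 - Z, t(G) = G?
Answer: √77 ≈ 8.7750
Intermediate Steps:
H(Z) = -Z
n = 130 (n = 10 - 1*4*(-30) = 10 - 4*(-30) = 10 + 120 = 130)
R(o, a) = -53 (R(o, a) = 4 - 57 = -53)
√(R(H(t(-2)), -32) + n) = √(-53 + 130) = √77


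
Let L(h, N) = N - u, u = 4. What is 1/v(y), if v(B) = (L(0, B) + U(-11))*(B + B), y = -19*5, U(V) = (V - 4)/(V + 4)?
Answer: 7/128820 ≈ 5.4339e-5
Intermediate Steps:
U(V) = (-4 + V)/(4 + V)
L(h, N) = -4 + N (L(h, N) = N - 1*4 = N - 4 = -4 + N)
y = -95
v(B) = 2*B*(-13/7 + B) (v(B) = ((-4 + B) + (-4 - 11)/(4 - 11))*(B + B) = ((-4 + B) - 15/(-7))*(2*B) = ((-4 + B) - ⅐*(-15))*(2*B) = ((-4 + B) + 15/7)*(2*B) = (-13/7 + B)*(2*B) = 2*B*(-13/7 + B))
1/v(y) = 1/((2/7)*(-95)*(-13 + 7*(-95))) = 1/((2/7)*(-95)*(-13 - 665)) = 1/((2/7)*(-95)*(-678)) = 1/(128820/7) = 7/128820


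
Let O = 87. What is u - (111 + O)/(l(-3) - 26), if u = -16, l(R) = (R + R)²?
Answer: -179/5 ≈ -35.800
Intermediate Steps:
l(R) = 4*R² (l(R) = (2*R)² = 4*R²)
u - (111 + O)/(l(-3) - 26) = -16 - (111 + 87)/(4*(-3)² - 26) = -16 - 198/(4*9 - 26) = -16 - 198/(36 - 26) = -16 - 198/10 = -16 - 1*99/5 = -16 - 99/5 = -179/5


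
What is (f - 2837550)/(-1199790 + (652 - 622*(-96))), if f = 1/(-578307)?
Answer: 1640975027851/658938031782 ≈ 2.4903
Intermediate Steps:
f = -1/578307 ≈ -1.7292e-6
(f - 2837550)/(-1199790 + (652 - 622*(-96))) = (-1/578307 - 2837550)/(-1199790 + (652 - 622*(-96))) = -1640975027851/(578307*(-1199790 + (652 + 59712))) = -1640975027851/(578307*(-1199790 + 60364)) = -1640975027851/578307/(-1139426) = -1640975027851/578307*(-1/1139426) = 1640975027851/658938031782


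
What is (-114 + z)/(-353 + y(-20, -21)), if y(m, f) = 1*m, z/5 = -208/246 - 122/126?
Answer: 317887/963459 ≈ 0.32994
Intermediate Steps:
z = -23425/2583 (z = 5*(-208/246 - 122/126) = 5*(-208*1/246 - 122*1/126) = 5*(-104/123 - 61/63) = 5*(-4685/2583) = -23425/2583 ≈ -9.0689)
y(m, f) = m
(-114 + z)/(-353 + y(-20, -21)) = (-114 - 23425/2583)/(-353 - 20) = -317887/2583/(-373) = -317887/2583*(-1/373) = 317887/963459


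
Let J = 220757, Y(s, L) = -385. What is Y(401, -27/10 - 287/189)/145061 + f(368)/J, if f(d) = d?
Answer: -4515571/4574747311 ≈ -0.00098706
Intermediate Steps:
Y(401, -27/10 - 287/189)/145061 + f(368)/J = -385/145061 + 368/220757 = -385*1/145061 + 368*(1/220757) = -55/20723 + 368/220757 = -4515571/4574747311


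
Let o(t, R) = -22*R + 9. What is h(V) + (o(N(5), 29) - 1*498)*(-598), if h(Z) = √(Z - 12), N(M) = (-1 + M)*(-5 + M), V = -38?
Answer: 673946 + 5*I*√2 ≈ 6.7395e+5 + 7.0711*I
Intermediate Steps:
o(t, R) = 9 - 22*R
h(Z) = √(-12 + Z)
h(V) + (o(N(5), 29) - 1*498)*(-598) = √(-12 - 38) + ((9 - 22*29) - 1*498)*(-598) = √(-50) + ((9 - 638) - 498)*(-598) = 5*I*√2 + (-629 - 498)*(-598) = 5*I*√2 - 1127*(-598) = 5*I*√2 + 673946 = 673946 + 5*I*√2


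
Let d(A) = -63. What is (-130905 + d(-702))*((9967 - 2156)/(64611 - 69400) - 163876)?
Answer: 102784992805800/4789 ≈ 2.1463e+10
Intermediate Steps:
(-130905 + d(-702))*((9967 - 2156)/(64611 - 69400) - 163876) = (-130905 - 63)*((9967 - 2156)/(64611 - 69400) - 163876) = -130968*(7811/(-4789) - 163876) = -130968*(7811*(-1/4789) - 163876) = -130968*(-7811/4789 - 163876) = -130968*(-784809975/4789) = 102784992805800/4789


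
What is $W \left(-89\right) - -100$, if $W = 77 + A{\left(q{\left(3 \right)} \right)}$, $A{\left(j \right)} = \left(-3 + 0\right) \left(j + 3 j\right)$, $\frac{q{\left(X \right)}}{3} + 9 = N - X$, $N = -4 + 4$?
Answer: $-45201$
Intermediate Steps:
$N = 0$
$q{\left(X \right)} = -27 - 3 X$ ($q{\left(X \right)} = -27 + 3 \left(0 - X\right) = -27 + 3 \left(- X\right) = -27 - 3 X$)
$A{\left(j \right)} = - 12 j$ ($A{\left(j \right)} = - 3 \cdot 4 j = - 12 j$)
$W = 509$ ($W = 77 - 12 \left(-27 - 9\right) = 77 - -432 = 77 + 432 = 509$)
$W \left(-89\right) - -100 = 509 \left(-89\right) - -100 = -45301 + 100 = -45201$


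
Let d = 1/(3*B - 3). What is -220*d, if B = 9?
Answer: -55/6 ≈ -9.1667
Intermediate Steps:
d = 1/24 (d = 1/(3*9 - 3) = 1/(27 - 3) = 1/24 ≈ 0.041667)
-220*d = -220*1/24 = -55/6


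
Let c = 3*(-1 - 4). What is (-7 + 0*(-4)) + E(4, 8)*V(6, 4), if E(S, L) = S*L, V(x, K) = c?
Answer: -487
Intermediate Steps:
c = -15 (c = 3*(-5) = -15)
V(x, K) = -15
E(S, L) = L*S
(-7 + 0*(-4)) + E(4, 8)*V(6, 4) = (-7 + 0*(-4)) + (8*4)*(-15) = (-7 + 0) + 32*(-15) = -7 - 480 = -487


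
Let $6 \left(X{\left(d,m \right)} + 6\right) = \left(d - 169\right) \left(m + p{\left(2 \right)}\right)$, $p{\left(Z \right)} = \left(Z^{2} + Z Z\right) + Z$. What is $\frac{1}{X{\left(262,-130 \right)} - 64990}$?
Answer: $- \frac{1}{66856} \approx -1.4958 \cdot 10^{-5}$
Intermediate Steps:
$p{\left(Z \right)} = Z + 2 Z^{2}$ ($p{\left(Z \right)} = \left(Z^{2} + Z^{2}\right) + Z = 2 Z^{2} + Z = Z + 2 Z^{2}$)
$X{\left(d,m \right)} = -6 + \frac{\left(-169 + d\right) \left(10 + m\right)}{6}$ ($X{\left(d,m \right)} = -6 + \frac{\left(d - 169\right) \left(m + 2 \left(1 + 2 \cdot 2\right)\right)}{6} = -6 + \frac{\left(d - 169\right) \left(m + 2 \left(1 + 4\right)\right)}{6} = -6 + \frac{\left(-169 + d\right) \left(m + 2 \cdot 5\right)}{6} = -6 + \frac{\left(-169 + d\right) \left(m + 10\right)}{6} = -6 + \frac{\left(-169 + d\right) \left(10 + m\right)}{6}$)
$\frac{1}{X{\left(262,-130 \right)} - 64990} = \frac{1}{\left(- \frac{863}{3} - - \frac{10985}{3} + \frac{5}{3} \cdot 262 + \frac{1}{6} \cdot 262 \left(-130\right)\right) - 64990} = \frac{1}{\left(- \frac{863}{3} + \frac{10985}{3} + \frac{1310}{3} - \frac{17030}{3}\right) - 64990} = \frac{1}{-1866 - 64990} = \frac{1}{-66856} = - \frac{1}{66856}$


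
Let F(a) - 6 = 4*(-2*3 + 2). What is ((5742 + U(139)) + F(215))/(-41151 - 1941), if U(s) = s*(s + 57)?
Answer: -916/1197 ≈ -0.76525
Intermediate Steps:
U(s) = s*(57 + s)
F(a) = -10 (F(a) = 6 + 4*(-2*3 + 2) = 6 + 4*(-6 + 2) = 6 + 4*(-4) = 6 - 16 = -10)
((5742 + U(139)) + F(215))/(-41151 - 1941) = ((5742 + 139*(57 + 139)) - 10)/(-41151 - 1941) = ((5742 + 139*196) - 10)/(-43092) = ((5742 + 27244) - 10)*(-1/43092) = (32986 - 10)*(-1/43092) = 32976*(-1/43092) = -916/1197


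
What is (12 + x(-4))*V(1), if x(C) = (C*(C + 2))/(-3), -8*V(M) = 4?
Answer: -14/3 ≈ -4.6667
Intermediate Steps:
V(M) = -1/2 (V(M) = -1/8*4 = -1/2)
x(C) = -C*(2 + C)/3 (x(C) = (C*(2 + C))*(-1/3) = -C*(2 + C)/3)
(12 + x(-4))*V(1) = (12 - 1/3*(-4)*(2 - 4))*(-1/2) = (12 - 1/3*(-4)*(-2))*(-1/2) = (12 - 8/3)*(-1/2) = (28/3)*(-1/2) = -14/3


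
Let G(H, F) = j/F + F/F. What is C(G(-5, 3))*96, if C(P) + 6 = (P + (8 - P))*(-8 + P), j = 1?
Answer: -5696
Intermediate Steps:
G(H, F) = 1 + 1/F (G(H, F) = 1/F + F/F = 1/F + 1 = 1 + 1/F)
C(P) = -70 + 8*P (C(P) = -6 + (P + (8 - P))*(-8 + P) = -6 + 8*(-8 + P) = -6 + (-64 + 8*P) = -70 + 8*P)
C(G(-5, 3))*96 = (-70 + 8*((1 + 3)/3))*96 = (-70 + 8*((⅓)*4))*96 = (-70 + 8*(4/3))*96 = (-70 + 32/3)*96 = -178/3*96 = -5696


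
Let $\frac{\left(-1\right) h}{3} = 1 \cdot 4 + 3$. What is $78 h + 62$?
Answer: $-1576$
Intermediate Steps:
$h = -21$ ($h = - 3 \left(1 \cdot 4 + 3\right) = - 3 \left(4 + 3\right) = \left(-3\right) 7 = -21$)
$78 h + 62 = 78 \left(-21\right) + 62 = -1638 + 62 = -1576$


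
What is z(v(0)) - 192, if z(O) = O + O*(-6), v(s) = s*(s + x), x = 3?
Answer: -192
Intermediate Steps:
v(s) = s*(3 + s) (v(s) = s*(s + 3) = s*(3 + s))
z(O) = -5*O (z(O) = O - 6*O = -5*O)
z(v(0)) - 192 = -0*(3 + 0) - 192 = -0*3 - 192 = -5*0 - 192 = 0 - 192 = -192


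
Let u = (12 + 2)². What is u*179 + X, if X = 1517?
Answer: 36601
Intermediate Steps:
u = 196 (u = 14² = 196)
u*179 + X = 196*179 + 1517 = 35084 + 1517 = 36601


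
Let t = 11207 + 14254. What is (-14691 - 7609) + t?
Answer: 3161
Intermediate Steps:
t = 25461
(-14691 - 7609) + t = (-14691 - 7609) + 25461 = -22300 + 25461 = 3161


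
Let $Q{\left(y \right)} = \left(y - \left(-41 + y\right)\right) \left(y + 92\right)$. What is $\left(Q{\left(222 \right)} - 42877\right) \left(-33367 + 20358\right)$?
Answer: $390309027$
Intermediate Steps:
$Q{\left(y \right)} = 3772 + 41 y$ ($Q{\left(y \right)} = 41 \left(92 + y\right) = 3772 + 41 y$)
$\left(Q{\left(222 \right)} - 42877\right) \left(-33367 + 20358\right) = \left(\left(3772 + 41 \cdot 222\right) - 42877\right) \left(-33367 + 20358\right) = \left(\left(3772 + 9102\right) - 42877\right) \left(-13009\right) = \left(12874 - 42877\right) \left(-13009\right) = \left(-30003\right) \left(-13009\right) = 390309027$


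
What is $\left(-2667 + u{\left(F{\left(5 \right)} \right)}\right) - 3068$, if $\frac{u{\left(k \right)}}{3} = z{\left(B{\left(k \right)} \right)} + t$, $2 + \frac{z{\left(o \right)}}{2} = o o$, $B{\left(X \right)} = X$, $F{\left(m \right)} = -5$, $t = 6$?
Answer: $-5579$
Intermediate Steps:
$z{\left(o \right)} = -4 + 2 o^{2}$ ($z{\left(o \right)} = -4 + 2 o o = -4 + 2 o^{2}$)
$u{\left(k \right)} = 6 + 6 k^{2}$ ($u{\left(k \right)} = 3 \left(\left(-4 + 2 k^{2}\right) + 6\right) = 3 \left(2 + 2 k^{2}\right) = 6 + 6 k^{2}$)
$\left(-2667 + u{\left(F{\left(5 \right)} \right)}\right) - 3068 = \left(-2667 + \left(6 + 6 \left(-5\right)^{2}\right)\right) - 3068 = \left(-2667 + \left(6 + 6 \cdot 25\right)\right) - 3068 = \left(-2667 + \left(6 + 150\right)\right) - 3068 = \left(-2667 + 156\right) - 3068 = -2511 - 3068 = -5579$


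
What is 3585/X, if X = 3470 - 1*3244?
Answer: 3585/226 ≈ 15.863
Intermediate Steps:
X = 226 (X = 3470 - 3244 = 226)
3585/X = 3585/226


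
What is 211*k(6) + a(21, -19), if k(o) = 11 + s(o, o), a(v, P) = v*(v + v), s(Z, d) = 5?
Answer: 4258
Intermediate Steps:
a(v, P) = 2*v² (a(v, P) = v*(2*v) = 2*v²)
k(o) = 16 (k(o) = 11 + 5 = 16)
211*k(6) + a(21, -19) = 211*16 + 2*21² = 3376 + 2*441 = 3376 + 882 = 4258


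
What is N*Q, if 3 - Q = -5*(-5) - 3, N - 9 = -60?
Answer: 969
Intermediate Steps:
N = -51 (N = 9 - 60 = -51)
Q = -19 (Q = 3 - (-5*(-5) - 3) = 3 - (25 - 3) = 3 - 1*22 = 3 - 22 = -19)
N*Q = -51*(-19) = 969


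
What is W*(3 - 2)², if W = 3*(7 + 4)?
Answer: 33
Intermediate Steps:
W = 33 (W = 3*11 = 33)
W*(3 - 2)² = 33*(3 - 2)² = 33*1² = 33*1 = 33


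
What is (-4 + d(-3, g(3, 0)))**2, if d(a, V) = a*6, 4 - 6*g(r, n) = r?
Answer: 484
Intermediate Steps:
g(r, n) = 2/3 - r/6
d(a, V) = 6*a
(-4 + d(-3, g(3, 0)))**2 = (-4 + 6*(-3))**2 = (-4 - 18)**2 = (-22)**2 = 484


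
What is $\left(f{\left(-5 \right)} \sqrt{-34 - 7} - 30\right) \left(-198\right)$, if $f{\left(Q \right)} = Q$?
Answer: $5940 + 990 i \sqrt{41} \approx 5940.0 + 6339.1 i$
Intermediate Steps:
$\left(f{\left(-5 \right)} \sqrt{-34 - 7} - 30\right) \left(-198\right) = \left(- 5 \sqrt{-34 - 7} - 30\right) \left(-198\right) = \left(- 5 \sqrt{-41} - 30\right) \left(-198\right) = \left(- 5 i \sqrt{41} - 30\right) \left(-198\right) = \left(-30 - 5 i \sqrt{41}\right) \left(-198\right) = 5940 + 990 i \sqrt{41}$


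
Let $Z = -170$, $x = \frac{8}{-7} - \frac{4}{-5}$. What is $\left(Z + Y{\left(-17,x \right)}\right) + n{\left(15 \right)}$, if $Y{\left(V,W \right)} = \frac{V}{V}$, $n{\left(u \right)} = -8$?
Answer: $-177$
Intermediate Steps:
$x = - \frac{12}{35}$ ($x = 8 \left(- \frac{1}{7}\right) - - \frac{4}{5} = - \frac{8}{7} + \frac{4}{5} = - \frac{12}{35} \approx -0.34286$)
$Y{\left(V,W \right)} = 1$
$\left(Z + Y{\left(-17,x \right)}\right) + n{\left(15 \right)} = \left(-170 + 1\right) - 8 = -169 - 8 = -177$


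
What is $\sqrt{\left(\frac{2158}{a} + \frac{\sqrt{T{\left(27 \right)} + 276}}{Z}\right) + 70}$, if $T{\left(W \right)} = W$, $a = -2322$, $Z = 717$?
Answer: $\frac{\sqrt{590896124319 + 11931597 \sqrt{303}}}{92493} \approx 8.3123$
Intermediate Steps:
$\sqrt{\left(\frac{2158}{a} + \frac{\sqrt{T{\left(27 \right)} + 276}}{Z}\right) + 70} = \sqrt{\left(\frac{2158}{-2322} + \frac{\sqrt{27 + 276}}{717}\right) + 70} = \sqrt{\left(2158 \left(- \frac{1}{2322}\right) + \sqrt{303} \cdot \frac{1}{717}\right) + 70} = \sqrt{\left(- \frac{1079}{1161} + \frac{\sqrt{303}}{717}\right) + 70} = \sqrt{\frac{80191}{1161} + \frac{\sqrt{303}}{717}}$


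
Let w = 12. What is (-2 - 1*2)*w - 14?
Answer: -62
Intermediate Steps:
(-2 - 1*2)*w - 14 = (-2 - 1*2)*12 - 14 = (-2 - 2)*12 - 14 = -4*12 - 14 = -48 - 14 = -62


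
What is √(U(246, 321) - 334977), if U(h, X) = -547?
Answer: 2*I*√83881 ≈ 579.24*I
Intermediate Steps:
√(U(246, 321) - 334977) = √(-547 - 334977) = √(-335524) = 2*I*√83881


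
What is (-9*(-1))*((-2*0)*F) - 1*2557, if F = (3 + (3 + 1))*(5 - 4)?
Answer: -2557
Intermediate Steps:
F = 7 (F = (3 + 4)*1 = 7*1 = 7)
(-9*(-1))*((-2*0)*F) - 1*2557 = (-9*(-1))*(-2*0*7) - 1*2557 = 9*(0*7) - 2557 = 9*0 - 2557 = 0 - 2557 = -2557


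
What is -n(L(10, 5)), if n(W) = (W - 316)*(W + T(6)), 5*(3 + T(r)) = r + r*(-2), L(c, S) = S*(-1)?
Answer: -14766/5 ≈ -2953.2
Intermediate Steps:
L(c, S) = -S
T(r) = -3 - r/5 (T(r) = -3 + (r + r*(-2))/5 = -3 + (r - 2*r)/5 = -3 + (-r)/5 = -3 - r/5)
n(W) = (-316 + W)*(-21/5 + W) (n(W) = (W - 316)*(W + (-3 - 1/5*6)) = (-316 + W)*(W + (-3 - 6/5)) = (-316 + W)*(W - 21/5) = (-316 + W)*(-21/5 + W))
-n(L(10, 5)) = -(6636/5 + (-1*5)**2 - (-1601)*5/5) = -(6636/5 + (-5)**2 - 1601/5*(-5)) = -(6636/5 + 25 + 1601) = -1*14766/5 = -14766/5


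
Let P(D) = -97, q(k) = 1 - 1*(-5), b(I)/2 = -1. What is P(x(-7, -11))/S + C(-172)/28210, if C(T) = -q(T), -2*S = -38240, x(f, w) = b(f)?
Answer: -285109/53937520 ≈ -0.0052859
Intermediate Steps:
b(I) = -2 (b(I) = 2*(-1) = -2)
x(f, w) = -2
q(k) = 6 (q(k) = 1 + 5 = 6)
S = 19120 (S = -1/2*(-38240) = 19120)
C(T) = -6 (C(T) = -1*6 = -6)
P(x(-7, -11))/S + C(-172)/28210 = -97/19120 - 6/28210 = -97*1/19120 - 6*1/28210 = -97/19120 - 3/14105 = -285109/53937520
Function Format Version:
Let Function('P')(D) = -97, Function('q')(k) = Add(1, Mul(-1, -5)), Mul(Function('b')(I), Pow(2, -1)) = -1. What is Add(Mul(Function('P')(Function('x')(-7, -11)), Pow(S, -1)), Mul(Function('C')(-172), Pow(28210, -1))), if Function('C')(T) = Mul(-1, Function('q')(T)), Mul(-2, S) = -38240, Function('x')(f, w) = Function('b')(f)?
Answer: Rational(-285109, 53937520) ≈ -0.0052859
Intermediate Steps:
Function('b')(I) = -2 (Function('b')(I) = Mul(2, -1) = -2)
Function('x')(f, w) = -2
Function('q')(k) = 6 (Function('q')(k) = Add(1, 5) = 6)
S = 19120 (S = Mul(Rational(-1, 2), -38240) = 19120)
Function('C')(T) = -6 (Function('C')(T) = Mul(-1, 6) = -6)
Add(Mul(Function('P')(Function('x')(-7, -11)), Pow(S, -1)), Mul(Function('C')(-172), Pow(28210, -1))) = Add(Mul(-97, Pow(19120, -1)), Mul(-6, Pow(28210, -1))) = Add(Mul(-97, Rational(1, 19120)), Mul(-6, Rational(1, 28210))) = Add(Rational(-97, 19120), Rational(-3, 14105)) = Rational(-285109, 53937520)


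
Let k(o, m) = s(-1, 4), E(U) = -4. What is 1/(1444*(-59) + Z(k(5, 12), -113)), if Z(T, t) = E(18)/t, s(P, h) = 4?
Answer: -113/9627144 ≈ -1.1738e-5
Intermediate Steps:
k(o, m) = 4
Z(T, t) = -4/t
1/(1444*(-59) + Z(k(5, 12), -113)) = 1/(1444*(-59) - 4/(-113)) = 1/(-85196 - 4*(-1/113)) = 1/(-85196 + 4/113) = 1/(-9627144/113) = -113/9627144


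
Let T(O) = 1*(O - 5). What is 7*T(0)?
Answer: -35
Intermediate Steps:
T(O) = -5 + O (T(O) = 1*(-5 + O) = -5 + O)
7*T(0) = 7*(-5 + 0) = 7*(-5) = -35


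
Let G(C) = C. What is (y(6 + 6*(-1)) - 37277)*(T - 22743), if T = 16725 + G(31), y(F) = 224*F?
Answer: 223177399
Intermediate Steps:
T = 16756 (T = 16725 + 31 = 16756)
(y(6 + 6*(-1)) - 37277)*(T - 22743) = (224*(6 + 6*(-1)) - 37277)*(16756 - 22743) = (224*(6 - 6) - 37277)*(-5987) = (224*0 - 37277)*(-5987) = (0 - 37277)*(-5987) = -37277*(-5987) = 223177399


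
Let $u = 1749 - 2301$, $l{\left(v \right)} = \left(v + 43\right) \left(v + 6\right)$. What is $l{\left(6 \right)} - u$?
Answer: $1140$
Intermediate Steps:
$l{\left(v \right)} = \left(6 + v\right) \left(43 + v\right)$ ($l{\left(v \right)} = \left(43 + v\right) \left(6 + v\right) = \left(6 + v\right) \left(43 + v\right)$)
$u = -552$ ($u = 1749 - 2301 = -552$)
$l{\left(6 \right)} - u = \left(258 + 6^{2} + 49 \cdot 6\right) - -552 = \left(258 + 36 + 294\right) + 552 = 588 + 552 = 1140$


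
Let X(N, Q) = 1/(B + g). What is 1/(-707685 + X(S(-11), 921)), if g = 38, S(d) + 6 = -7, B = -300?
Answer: -262/185413471 ≈ -1.4131e-6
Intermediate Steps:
S(d) = -13 (S(d) = -6 - 7 = -13)
X(N, Q) = -1/262 (X(N, Q) = 1/(-300 + 38) = 1/(-262) = -1/262)
1/(-707685 + X(S(-11), 921)) = 1/(-707685 - 1/262) = 1/(-185413471/262) = -262/185413471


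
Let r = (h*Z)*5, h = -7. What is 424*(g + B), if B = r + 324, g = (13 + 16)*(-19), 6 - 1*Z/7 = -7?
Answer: -1446688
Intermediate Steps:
Z = 91 (Z = 42 - 7*(-7) = 42 + 49 = 91)
r = -3185 (r = -7*91*5 = -637*5 = -3185)
g = -551 (g = 29*(-19) = -551)
B = -2861 (B = -3185 + 324 = -2861)
424*(g + B) = 424*(-551 - 2861) = 424*(-3412) = -1446688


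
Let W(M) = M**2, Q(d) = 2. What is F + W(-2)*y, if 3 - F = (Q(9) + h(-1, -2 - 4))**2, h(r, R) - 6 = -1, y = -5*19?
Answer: -426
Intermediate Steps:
y = -95
h(r, R) = 5 (h(r, R) = 6 - 1 = 5)
F = -46 (F = 3 - (2 + 5)**2 = 3 - 1*7**2 = 3 - 1*49 = 3 - 49 = -46)
F + W(-2)*y = -46 + (-2)**2*(-95) = -46 + 4*(-95) = -46 - 380 = -426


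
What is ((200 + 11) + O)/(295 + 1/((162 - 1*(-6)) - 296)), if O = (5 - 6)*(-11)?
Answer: 28416/37759 ≈ 0.75256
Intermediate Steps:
O = 11 (O = -1*(-11) = 11)
((200 + 11) + O)/(295 + 1/((162 - 1*(-6)) - 296)) = ((200 + 11) + 11)/(295 + 1/((162 - 1*(-6)) - 296)) = (211 + 11)/(295 + 1/((162 + 6) - 296)) = 222/(295 + 1/(168 - 296)) = 222/(295 + 1/(-128)) = 222/(295 - 1/128) = 222/(37759/128) = 222*(128/37759) = 28416/37759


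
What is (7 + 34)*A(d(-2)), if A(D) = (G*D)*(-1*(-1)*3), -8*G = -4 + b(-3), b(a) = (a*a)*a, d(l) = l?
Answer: -3813/4 ≈ -953.25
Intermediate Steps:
b(a) = a³ (b(a) = a²*a = a³)
G = 31/8 (G = -(-4 + (-3)³)/8 = -(-4 - 27)/8 = -⅛*(-31) = 31/8 ≈ 3.8750)
A(D) = 93*D/8 (A(D) = (31*D/8)*(-1*(-1)*3) = (31*D/8)*(1*3) = (31*D/8)*3 = 93*D/8)
(7 + 34)*A(d(-2)) = (7 + 34)*((93/8)*(-2)) = 41*(-93/4) = -3813/4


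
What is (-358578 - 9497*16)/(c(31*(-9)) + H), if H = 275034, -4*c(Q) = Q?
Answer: -408424/220083 ≈ -1.8558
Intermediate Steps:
c(Q) = -Q/4
(-358578 - 9497*16)/(c(31*(-9)) + H) = (-358578 - 9497*16)/(-31*(-9)/4 + 275034) = (-358578 - 151952)/(-¼*(-279) + 275034) = -510530/(279/4 + 275034) = -510530/1100415/4 = -510530*4/1100415 = -408424/220083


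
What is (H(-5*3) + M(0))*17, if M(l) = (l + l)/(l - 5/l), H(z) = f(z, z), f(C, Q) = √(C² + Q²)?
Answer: 255*√2 ≈ 360.62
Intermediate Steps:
H(z) = √2*√(z²) (H(z) = √(z² + z²) = √(2*z²) = √2*√(z²))
M(l) = 2*l/(l - 5/l) (M(l) = (2*l)/(l - 5/l) = 2*l/(l - 5/l))
(H(-5*3) + M(0))*17 = (√2*√((-5*3)²) + 2*0²/(-5 + 0²))*17 = (√2*√((-15)²) + 2*0/(-5 + 0))*17 = (√2*√225 + 2*0/(-5))*17 = (√2*15 + 2*0*(-⅕))*17 = (15*√2 + 0)*17 = (15*√2)*17 = 255*√2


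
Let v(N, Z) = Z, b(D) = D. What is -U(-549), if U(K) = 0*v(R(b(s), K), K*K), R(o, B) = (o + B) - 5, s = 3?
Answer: 0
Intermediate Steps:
R(o, B) = -5 + B + o (R(o, B) = (B + o) - 5 = -5 + B + o)
U(K) = 0 (U(K) = 0*(K*K) = 0*K² = 0)
-U(-549) = -1*0 = 0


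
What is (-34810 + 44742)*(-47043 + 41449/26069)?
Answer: -12179835248776/26069 ≈ -4.6722e+8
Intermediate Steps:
(-34810 + 44742)*(-47043 + 41449/26069) = 9932*(-47043 + 41449*(1/26069)) = 9932*(-47043 + 41449/26069) = 9932*(-1226322518/26069) = -12179835248776/26069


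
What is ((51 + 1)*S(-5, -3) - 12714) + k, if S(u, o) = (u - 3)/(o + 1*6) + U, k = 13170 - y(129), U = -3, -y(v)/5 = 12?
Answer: 664/3 ≈ 221.33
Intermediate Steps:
y(v) = -60 (y(v) = -5*12 = -60)
k = 13230 (k = 13170 - 1*(-60) = 13170 + 60 = 13230)
S(u, o) = -3 + (-3 + u)/(6 + o) (S(u, o) = (u - 3)/(o + 1*6) - 3 = (-3 + u)/(o + 6) - 3 = (-3 + u)/(6 + o) - 3 = -3 + (-3 + u)/(6 + o))
((51 + 1)*S(-5, -3) - 12714) + k = ((51 + 1)*((-21 - 5 - 3*(-3))/(6 - 3)) - 12714) + 13230 = (52*((-21 - 5 + 9)/3) - 12714) + 13230 = (52*((⅓)*(-17)) - 12714) + 13230 = (52*(-17/3) - 12714) + 13230 = (-884/3 - 12714) + 13230 = -39026/3 + 13230 = 664/3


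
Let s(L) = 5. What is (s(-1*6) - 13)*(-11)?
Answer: 88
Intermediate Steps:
(s(-1*6) - 13)*(-11) = (5 - 13)*(-11) = -8*(-11) = 88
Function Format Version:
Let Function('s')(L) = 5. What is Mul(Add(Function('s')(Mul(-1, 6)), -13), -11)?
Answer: 88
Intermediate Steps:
Mul(Add(Function('s')(Mul(-1, 6)), -13), -11) = Mul(Add(5, -13), -11) = Mul(-8, -11) = 88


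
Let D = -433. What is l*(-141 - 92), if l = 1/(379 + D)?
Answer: 233/54 ≈ 4.3148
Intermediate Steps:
l = -1/54 (l = 1/(379 - 433) = 1/(-54) = -1/54 ≈ -0.018519)
l*(-141 - 92) = -(-141 - 92)/54 = -1/54*(-233) = 233/54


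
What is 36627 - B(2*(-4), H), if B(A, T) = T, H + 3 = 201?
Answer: 36429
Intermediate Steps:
H = 198 (H = -3 + 201 = 198)
36627 - B(2*(-4), H) = 36627 - 1*198 = 36627 - 198 = 36429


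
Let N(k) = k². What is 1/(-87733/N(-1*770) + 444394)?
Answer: 592900/263481114867 ≈ 2.2503e-6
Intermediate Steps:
1/(-87733/N(-1*770) + 444394) = 1/(-87733/((-1*770)²) + 444394) = 1/(-87733/((-770)²) + 444394) = 1/(-87733/592900 + 444394) = 1/(263481114867/592900) = 592900/263481114867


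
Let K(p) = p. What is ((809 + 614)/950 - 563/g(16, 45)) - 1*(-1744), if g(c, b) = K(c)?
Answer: 12998359/7600 ≈ 1710.3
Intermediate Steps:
g(c, b) = c
((809 + 614)/950 - 563/g(16, 45)) - 1*(-1744) = ((809 + 614)/950 - 563/16) - 1*(-1744) = (1423*(1/950) - 563*1/16) + 1744 = (1423/950 - 563/16) + 1744 = -256041/7600 + 1744 = 12998359/7600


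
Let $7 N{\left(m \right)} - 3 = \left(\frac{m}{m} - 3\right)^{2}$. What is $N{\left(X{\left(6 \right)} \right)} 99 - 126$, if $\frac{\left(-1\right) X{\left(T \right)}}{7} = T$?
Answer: $-27$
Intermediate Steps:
$X{\left(T \right)} = - 7 T$
$N{\left(m \right)} = 1$ ($N{\left(m \right)} = \frac{3}{7} + \frac{\left(\frac{m}{m} - 3\right)^{2}}{7} = \frac{3}{7} + \frac{\left(1 - 3\right)^{2}}{7} = \frac{3}{7} + \frac{\left(-2\right)^{2}}{7} = \frac{3}{7} + \frac{1}{7} \cdot 4 = \frac{3}{7} + \frac{4}{7} = 1$)
$N{\left(X{\left(6 \right)} \right)} 99 - 126 = 1 \cdot 99 - 126 = 99 - 126 = -27$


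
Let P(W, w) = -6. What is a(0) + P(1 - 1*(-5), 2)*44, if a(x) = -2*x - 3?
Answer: -267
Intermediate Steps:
a(x) = -3 - 2*x
a(0) + P(1 - 1*(-5), 2)*44 = (-3 - 2*0) - 6*44 = (-3 + 0) - 264 = -3 - 264 = -267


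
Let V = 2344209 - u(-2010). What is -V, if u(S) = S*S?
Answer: 1695891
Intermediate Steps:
u(S) = S²
V = -1695891 (V = 2344209 - 1*(-2010)² = 2344209 - 1*4040100 = 2344209 - 4040100 = -1695891)
-V = -1*(-1695891) = 1695891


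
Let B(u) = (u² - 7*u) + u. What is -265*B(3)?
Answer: 2385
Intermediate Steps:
B(u) = u² - 6*u
-265*B(3) = -795*(-6 + 3) = -795*(-3) = -265*(-9) = 2385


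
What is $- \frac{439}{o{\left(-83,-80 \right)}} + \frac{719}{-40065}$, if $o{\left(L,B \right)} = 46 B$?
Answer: $\frac{2988523}{29487840} \approx 0.10135$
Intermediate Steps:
$- \frac{439}{o{\left(-83,-80 \right)}} + \frac{719}{-40065} = - \frac{439}{46 \left(-80\right)} + \frac{719}{-40065} = - \frac{439}{-3680} + 719 \left(- \frac{1}{40065}\right) = \left(-439\right) \left(- \frac{1}{3680}\right) - \frac{719}{40065} = \frac{439}{3680} - \frac{719}{40065} = \frac{2988523}{29487840}$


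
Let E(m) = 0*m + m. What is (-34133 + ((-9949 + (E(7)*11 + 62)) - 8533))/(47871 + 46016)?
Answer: -52476/93887 ≈ -0.55893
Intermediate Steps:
E(m) = m (E(m) = 0 + m = m)
(-34133 + ((-9949 + (E(7)*11 + 62)) - 8533))/(47871 + 46016) = (-34133 + ((-9949 + (7*11 + 62)) - 8533))/(47871 + 46016) = (-34133 + ((-9949 + (77 + 62)) - 8533))/93887 = (-34133 + ((-9949 + 139) - 8533))*(1/93887) = (-34133 + (-9810 - 8533))*(1/93887) = (-34133 - 18343)*(1/93887) = -52476*1/93887 = -52476/93887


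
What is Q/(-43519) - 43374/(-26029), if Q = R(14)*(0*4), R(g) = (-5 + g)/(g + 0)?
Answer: 43374/26029 ≈ 1.6664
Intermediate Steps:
R(g) = (-5 + g)/g
Q = 0 (Q = ((-5 + 14)/14)*(0*4) = ((1/14)*9)*0 = (9/14)*0 = 0)
Q/(-43519) - 43374/(-26029) = 0/(-43519) - 43374/(-26029) = 0*(-1/43519) - 43374*(-1/26029) = 0 + 43374/26029 = 43374/26029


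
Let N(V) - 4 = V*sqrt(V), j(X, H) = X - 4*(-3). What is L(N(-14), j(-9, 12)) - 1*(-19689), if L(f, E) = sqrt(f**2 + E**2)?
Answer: 19689 + sqrt(-2719 - 112*I*sqrt(14)) ≈ 19693.0 - 52.298*I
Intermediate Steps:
j(X, H) = 12 + X (j(X, H) = X + 12 = 12 + X)
N(V) = 4 + V**(3/2) (N(V) = 4 + V*sqrt(V) = 4 + V**(3/2))
L(f, E) = sqrt(E**2 + f**2)
L(N(-14), j(-9, 12)) - 1*(-19689) = sqrt((12 - 9)**2 + (4 + (-14)**(3/2))**2) - 1*(-19689) = sqrt(3**2 + (4 - 14*I*sqrt(14))**2) + 19689 = sqrt(9 + (4 - 14*I*sqrt(14))**2) + 19689 = 19689 + sqrt(9 + (4 - 14*I*sqrt(14))**2)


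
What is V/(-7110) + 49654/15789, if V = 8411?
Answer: 73412887/37419930 ≈ 1.9619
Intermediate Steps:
V/(-7110) + 49654/15789 = 8411/(-7110) + 49654/15789 = 8411*(-1/7110) + 49654*(1/15789) = -8411/7110 + 49654/15789 = 73412887/37419930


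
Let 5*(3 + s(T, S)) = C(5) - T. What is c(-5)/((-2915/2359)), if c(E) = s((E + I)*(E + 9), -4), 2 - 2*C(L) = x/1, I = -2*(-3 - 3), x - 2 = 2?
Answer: 9436/1325 ≈ 7.1215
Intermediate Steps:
x = 4 (x = 2 + 2 = 4)
I = 12 (I = -2*(-6) = 12)
C(L) = -1 (C(L) = 1 - 2/1 = 1 - 2 = -1)
s(T, S) = -16/5 - T/5 (s(T, S) = -3 + (-1 - T)/5 = -3 + (-⅕ - T/5) = -16/5 - T/5)
c(E) = -16/5 - (9 + E)*(12 + E)/5 (c(E) = -16/5 - (E + 12)*(E + 9)/5 = -16/5 - (12 + E)*(9 + E)/5 = -16/5 - (9 + E)*(12 + E)/5)
c(-5)/((-2915/2359)) = (-124/5 - 21/5*(-5) - ⅕*(-5)²)/((-2915/2359)) = (-124/5 + 21 - ⅕*25)/((-2915*1/2359)) = (-124/5 + 21 - 5)/(-2915/2359) = -44/5*(-2359/2915) = 9436/1325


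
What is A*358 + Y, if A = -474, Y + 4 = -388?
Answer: -170084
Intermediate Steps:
Y = -392 (Y = -4 - 388 = -392)
A*358 + Y = -474*358 - 392 = -169692 - 392 = -170084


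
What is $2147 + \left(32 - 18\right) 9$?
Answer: $2273$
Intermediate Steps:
$2147 + \left(32 - 18\right) 9 = 2147 + 14 \cdot 9 = 2147 + 126 = 2273$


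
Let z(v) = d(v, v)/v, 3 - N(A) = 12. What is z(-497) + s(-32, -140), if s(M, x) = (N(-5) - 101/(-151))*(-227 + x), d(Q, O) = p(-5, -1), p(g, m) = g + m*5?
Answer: 229459452/75047 ≈ 3057.5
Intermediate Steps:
p(g, m) = g + 5*m
d(Q, O) = -10 (d(Q, O) = -5 + 5*(-1) = -5 - 5 = -10)
N(A) = -9 (N(A) = 3 - 1*12 = 3 - 12 = -9)
z(v) = -10/v
s(M, x) = 285566/151 - 1258*x/151 (s(M, x) = (-9 - 101/(-151))*(-227 + x) = (-9 - 101*(-1/151))*(-227 + x) = (-9 + 101/151)*(-227 + x) = -1258*(-227 + x)/151 = 285566/151 - 1258*x/151)
z(-497) + s(-32, -140) = -10/(-497) + (285566/151 - 1258/151*(-140)) = -10*(-1/497) + (285566/151 + 176120/151) = 10/497 + 461686/151 = 229459452/75047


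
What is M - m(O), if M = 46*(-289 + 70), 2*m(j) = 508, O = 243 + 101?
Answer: -10328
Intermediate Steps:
O = 344
m(j) = 254 (m(j) = (1/2)*508 = 254)
M = -10074 (M = 46*(-219) = -10074)
M - m(O) = -10074 - 1*254 = -10074 - 254 = -10328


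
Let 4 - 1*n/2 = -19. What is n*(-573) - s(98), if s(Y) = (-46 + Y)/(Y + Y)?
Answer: -1291555/49 ≈ -26358.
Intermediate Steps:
n = 46 (n = 8 - 2*(-19) = 8 + 38 = 46)
s(Y) = (-46 + Y)/(2*Y) (s(Y) = (-46 + Y)/((2*Y)) = (-46 + Y)*(1/(2*Y)) = (-46 + Y)/(2*Y))
n*(-573) - s(98) = 46*(-573) - (-46 + 98)/(2*98) = -26358 - 52/(2*98) = -26358 - 1*13/49 = -26358 - 13/49 = -1291555/49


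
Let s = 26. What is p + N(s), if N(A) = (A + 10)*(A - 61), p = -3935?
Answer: -5195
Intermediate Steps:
N(A) = (-61 + A)*(10 + A) (N(A) = (10 + A)*(-61 + A) = (-61 + A)*(10 + A))
p + N(s) = -3935 + (-610 + 26² - 51*26) = -3935 + (-610 + 676 - 1326) = -3935 - 1260 = -5195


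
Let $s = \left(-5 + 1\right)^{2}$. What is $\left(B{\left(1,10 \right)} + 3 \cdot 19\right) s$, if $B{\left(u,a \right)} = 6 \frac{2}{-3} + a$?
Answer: $1008$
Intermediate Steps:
$B{\left(u,a \right)} = -4 + a$ ($B{\left(u,a \right)} = 6 \cdot 2 \left(- \frac{1}{3}\right) + a = 6 \left(- \frac{2}{3}\right) + a = -4 + a$)
$s = 16$ ($s = \left(-4\right)^{2} = 16$)
$\left(B{\left(1,10 \right)} + 3 \cdot 19\right) s = \left(\left(-4 + 10\right) + 3 \cdot 19\right) 16 = \left(6 + 57\right) 16 = 63 \cdot 16 = 1008$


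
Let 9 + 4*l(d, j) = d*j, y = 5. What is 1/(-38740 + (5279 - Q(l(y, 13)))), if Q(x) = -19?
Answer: -1/33442 ≈ -2.9903e-5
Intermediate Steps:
l(d, j) = -9/4 + d*j/4 (l(d, j) = -9/4 + (d*j)/4 = -9/4 + d*j/4)
1/(-38740 + (5279 - Q(l(y, 13)))) = 1/(-38740 + (5279 - 1*(-19))) = 1/(-38740 + (5279 + 19)) = 1/(-38740 + 5298) = 1/(-33442) = -1/33442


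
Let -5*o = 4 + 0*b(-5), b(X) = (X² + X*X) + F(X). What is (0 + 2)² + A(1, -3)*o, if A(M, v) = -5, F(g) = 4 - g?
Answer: 8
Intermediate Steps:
b(X) = 4 - X + 2*X² (b(X) = (X² + X*X) + (4 - X) = (X² + X²) + (4 - X) = 2*X² + (4 - X) = 4 - X + 2*X²)
o = -⅘ (o = -(4 + 0*(4 - 1*(-5) + 2*(-5)²))/5 = -(4 + 0*(4 + 5 + 2*25))/5 = -(4 + 0*(4 + 5 + 50))/5 = -(4 + 0*59)/5 = -(4 + 0)/5 = -⅕*4 = -⅘ ≈ -0.80000)
(0 + 2)² + A(1, -3)*o = (0 + 2)² - 5*(-⅘) = 2² + 4 = 4 + 4 = 8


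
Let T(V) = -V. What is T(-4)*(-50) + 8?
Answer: -192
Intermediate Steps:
T(-4)*(-50) + 8 = -1*(-4)*(-50) + 8 = 4*(-50) + 8 = -200 + 8 = -192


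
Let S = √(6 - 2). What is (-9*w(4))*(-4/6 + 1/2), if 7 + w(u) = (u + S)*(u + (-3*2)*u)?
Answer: -381/2 ≈ -190.50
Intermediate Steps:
S = 2 (S = √4 = 2)
w(u) = -7 - 5*u*(2 + u) (w(u) = -7 + (u + 2)*(u + (-3*2)*u) = -7 + (2 + u)*(u - 6*u) = -7 + (2 + u)*(-5*u) = -7 - 5*u*(2 + u))
(-9*w(4))*(-4/6 + 1/2) = (-9*(-7 - 10*4 - 5*4²))*(-4/6 + 1/2) = (-9*(-7 - 40 - 5*16))*(-4*⅙ + 1*(½)) = (-9*(-7 - 40 - 80))*(-⅔ + ½) = -9*(-127)*(-⅙) = 1143*(-⅙) = -381/2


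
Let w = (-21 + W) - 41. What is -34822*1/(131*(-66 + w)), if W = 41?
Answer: 34822/11397 ≈ 3.0554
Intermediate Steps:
w = -21 (w = (-21 + 41) - 41 = 20 - 41 = -21)
-34822*1/(131*(-66 + w)) = -34822*1/(131*(-66 - 21)) = -34822/(131*(-87)) = -34822/(-11397) = -34822*(-1/11397) = 34822/11397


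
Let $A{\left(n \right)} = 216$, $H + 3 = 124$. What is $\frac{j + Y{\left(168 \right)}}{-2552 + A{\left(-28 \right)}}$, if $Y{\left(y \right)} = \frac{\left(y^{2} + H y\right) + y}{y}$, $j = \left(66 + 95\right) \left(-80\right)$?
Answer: $\frac{6295}{1168} \approx 5.3896$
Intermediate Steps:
$H = 121$ ($H = -3 + 124 = 121$)
$j = -12880$ ($j = 161 \left(-80\right) = -12880$)
$Y{\left(y \right)} = \frac{y^{2} + 122 y}{y}$ ($Y{\left(y \right)} = \frac{\left(y^{2} + 121 y\right) + y}{y} = \frac{y^{2} + 122 y}{y}$)
$\frac{j + Y{\left(168 \right)}}{-2552 + A{\left(-28 \right)}} = \frac{-12880 + \left(122 + 168\right)}{-2552 + 216} = \frac{-12880 + 290}{-2336} = \left(-12590\right) \left(- \frac{1}{2336}\right) = \frac{6295}{1168}$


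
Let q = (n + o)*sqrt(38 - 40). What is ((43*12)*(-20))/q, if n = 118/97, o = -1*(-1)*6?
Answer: 25026*I*sqrt(2)/35 ≈ 1011.2*I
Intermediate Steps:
o = 6 (o = 1*6 = 6)
n = 118/97 (n = 118*(1/97) = 118/97 ≈ 1.2165)
q = 700*I*sqrt(2)/97 (q = (118/97 + 6)*sqrt(38 - 40) = 700*sqrt(-2)/97 = 700*(I*sqrt(2))/97 = 700*I*sqrt(2)/97 ≈ 10.206*I)
((43*12)*(-20))/q = ((43*12)*(-20))/((700*I*sqrt(2)/97)) = (516*(-20))*(-97*I*sqrt(2)/1400) = -(-25026)*I*sqrt(2)/35 = 25026*I*sqrt(2)/35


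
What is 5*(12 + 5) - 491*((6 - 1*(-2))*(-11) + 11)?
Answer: 37892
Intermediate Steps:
5*(12 + 5) - 491*((6 - 1*(-2))*(-11) + 11) = 5*17 - 491*((6 + 2)*(-11) + 11) = 85 - 491*(8*(-11) + 11) = 85 - 491*(-88 + 11) = 85 - 491*(-77) = 85 + 37807 = 37892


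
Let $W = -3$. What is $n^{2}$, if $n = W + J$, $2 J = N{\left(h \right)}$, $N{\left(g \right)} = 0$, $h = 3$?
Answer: $9$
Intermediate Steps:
$J = 0$ ($J = \frac{1}{2} \cdot 0 = 0$)
$n = -3$ ($n = -3 + 0 = -3$)
$n^{2} = \left(-3\right)^{2} = 9$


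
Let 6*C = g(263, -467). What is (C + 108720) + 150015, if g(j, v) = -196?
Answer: 776107/3 ≈ 2.5870e+5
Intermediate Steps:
C = -98/3 (C = (⅙)*(-196) = -98/3 ≈ -32.667)
(C + 108720) + 150015 = (-98/3 + 108720) + 150015 = 326062/3 + 150015 = 776107/3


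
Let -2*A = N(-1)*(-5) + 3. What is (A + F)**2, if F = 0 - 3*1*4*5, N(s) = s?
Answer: 4096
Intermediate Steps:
F = -60 (F = 0 - 12*5 = 0 - 3*20 = 0 - 60 = -60)
A = -4 (A = -(-1*(-5) + 3)/2 = -(5 + 3)/2 = -1/2*8 = -4)
(A + F)**2 = (-4 - 60)**2 = (-64)**2 = 4096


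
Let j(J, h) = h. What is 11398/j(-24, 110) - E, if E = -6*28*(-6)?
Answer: -49741/55 ≈ -904.38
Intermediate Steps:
E = 1008 (E = -168*(-6) = 1008)
11398/j(-24, 110) - E = 11398/110 - 1*1008 = 11398*(1/110) - 1008 = 5699/55 - 1008 = -49741/55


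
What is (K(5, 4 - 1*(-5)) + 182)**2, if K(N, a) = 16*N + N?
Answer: 71289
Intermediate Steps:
K(N, a) = 17*N
(K(5, 4 - 1*(-5)) + 182)**2 = (17*5 + 182)**2 = (85 + 182)**2 = 267**2 = 71289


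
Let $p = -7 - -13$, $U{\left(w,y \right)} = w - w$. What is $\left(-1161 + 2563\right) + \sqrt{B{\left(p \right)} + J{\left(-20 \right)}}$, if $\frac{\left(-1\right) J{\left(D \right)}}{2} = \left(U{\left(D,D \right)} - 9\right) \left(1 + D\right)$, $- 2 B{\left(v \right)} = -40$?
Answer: $1402 + i \sqrt{322} \approx 1402.0 + 17.944 i$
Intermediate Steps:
$U{\left(w,y \right)} = 0$
$p = 6$ ($p = -7 + 13 = 6$)
$B{\left(v \right)} = 20$ ($B{\left(v \right)} = \left(- \frac{1}{2}\right) \left(-40\right) = 20$)
$J{\left(D \right)} = 18 + 18 D$ ($J{\left(D \right)} = - 2 \left(0 - 9\right) \left(1 + D\right) = - 2 \left(- 9 \left(1 + D\right)\right) = - 2 \left(-9 - 9 D\right) = 18 + 18 D$)
$\left(-1161 + 2563\right) + \sqrt{B{\left(p \right)} + J{\left(-20 \right)}} = \left(-1161 + 2563\right) + \sqrt{20 + \left(18 + 18 \left(-20\right)\right)} = 1402 + \sqrt{20 + \left(18 - 360\right)} = 1402 + \sqrt{20 - 342} = 1402 + \sqrt{-322} = 1402 + i \sqrt{322}$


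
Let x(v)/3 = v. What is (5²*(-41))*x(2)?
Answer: -6150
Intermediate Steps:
x(v) = 3*v
(5²*(-41))*x(2) = (5²*(-41))*(3*2) = (25*(-41))*6 = -1025*6 = -6150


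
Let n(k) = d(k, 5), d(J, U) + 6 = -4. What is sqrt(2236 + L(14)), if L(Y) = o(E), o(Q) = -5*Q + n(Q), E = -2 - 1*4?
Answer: 4*sqrt(141) ≈ 47.497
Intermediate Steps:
d(J, U) = -10 (d(J, U) = -6 - 4 = -10)
E = -6 (E = -2 - 4 = -6)
n(k) = -10
o(Q) = -10 - 5*Q (o(Q) = -5*Q - 10 = -10 - 5*Q)
L(Y) = 20 (L(Y) = -10 - 5*(-6) = -10 + 30 = 20)
sqrt(2236 + L(14)) = sqrt(2236 + 20) = sqrt(2256) = 4*sqrt(141)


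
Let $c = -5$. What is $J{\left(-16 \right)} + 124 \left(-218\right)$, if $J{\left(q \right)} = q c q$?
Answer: $-28312$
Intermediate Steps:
$J{\left(q \right)} = - 5 q^{2}$ ($J{\left(q \right)} = q \left(-5\right) q = - 5 q q = - 5 q^{2}$)
$J{\left(-16 \right)} + 124 \left(-218\right) = - 5 \left(-16\right)^{2} + 124 \left(-218\right) = \left(-5\right) 256 - 27032 = -1280 - 27032 = -28312$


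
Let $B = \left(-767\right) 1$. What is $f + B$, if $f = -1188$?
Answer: $-1955$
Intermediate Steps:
$B = -767$
$f + B = -1188 - 767 = -1955$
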